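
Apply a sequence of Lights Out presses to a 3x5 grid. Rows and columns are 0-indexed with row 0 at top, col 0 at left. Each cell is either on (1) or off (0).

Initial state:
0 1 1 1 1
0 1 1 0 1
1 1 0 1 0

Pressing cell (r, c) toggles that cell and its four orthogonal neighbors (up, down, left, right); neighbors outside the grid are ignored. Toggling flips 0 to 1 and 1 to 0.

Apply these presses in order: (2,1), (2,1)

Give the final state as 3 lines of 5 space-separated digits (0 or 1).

Answer: 0 1 1 1 1
0 1 1 0 1
1 1 0 1 0

Derivation:
After press 1 at (2,1):
0 1 1 1 1
0 0 1 0 1
0 0 1 1 0

After press 2 at (2,1):
0 1 1 1 1
0 1 1 0 1
1 1 0 1 0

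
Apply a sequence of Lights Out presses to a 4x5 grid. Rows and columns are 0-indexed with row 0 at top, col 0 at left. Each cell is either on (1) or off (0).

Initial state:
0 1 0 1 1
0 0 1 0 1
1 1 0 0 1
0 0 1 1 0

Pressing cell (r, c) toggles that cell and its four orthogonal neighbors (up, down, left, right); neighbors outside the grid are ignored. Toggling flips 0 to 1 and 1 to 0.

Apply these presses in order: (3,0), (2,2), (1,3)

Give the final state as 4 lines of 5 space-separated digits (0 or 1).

Answer: 0 1 0 0 1
0 0 1 1 0
0 0 1 0 1
1 1 0 1 0

Derivation:
After press 1 at (3,0):
0 1 0 1 1
0 0 1 0 1
0 1 0 0 1
1 1 1 1 0

After press 2 at (2,2):
0 1 0 1 1
0 0 0 0 1
0 0 1 1 1
1 1 0 1 0

After press 3 at (1,3):
0 1 0 0 1
0 0 1 1 0
0 0 1 0 1
1 1 0 1 0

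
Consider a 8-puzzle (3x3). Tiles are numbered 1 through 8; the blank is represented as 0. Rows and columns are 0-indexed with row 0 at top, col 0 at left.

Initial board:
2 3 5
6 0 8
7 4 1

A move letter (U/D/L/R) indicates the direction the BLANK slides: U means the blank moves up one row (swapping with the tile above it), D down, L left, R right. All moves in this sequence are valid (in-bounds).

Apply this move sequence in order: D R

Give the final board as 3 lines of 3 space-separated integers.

Answer: 2 3 5
6 4 8
7 1 0

Derivation:
After move 1 (D):
2 3 5
6 4 8
7 0 1

After move 2 (R):
2 3 5
6 4 8
7 1 0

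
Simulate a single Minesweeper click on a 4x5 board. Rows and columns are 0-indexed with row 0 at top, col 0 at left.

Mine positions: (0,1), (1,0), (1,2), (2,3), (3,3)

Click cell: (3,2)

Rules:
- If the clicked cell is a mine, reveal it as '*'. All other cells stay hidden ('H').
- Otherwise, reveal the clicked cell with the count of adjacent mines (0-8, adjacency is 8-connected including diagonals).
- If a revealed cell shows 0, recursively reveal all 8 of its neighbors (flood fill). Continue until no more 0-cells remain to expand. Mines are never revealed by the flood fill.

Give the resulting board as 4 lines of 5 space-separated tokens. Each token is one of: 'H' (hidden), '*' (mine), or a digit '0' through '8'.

H H H H H
H H H H H
H H H H H
H H 2 H H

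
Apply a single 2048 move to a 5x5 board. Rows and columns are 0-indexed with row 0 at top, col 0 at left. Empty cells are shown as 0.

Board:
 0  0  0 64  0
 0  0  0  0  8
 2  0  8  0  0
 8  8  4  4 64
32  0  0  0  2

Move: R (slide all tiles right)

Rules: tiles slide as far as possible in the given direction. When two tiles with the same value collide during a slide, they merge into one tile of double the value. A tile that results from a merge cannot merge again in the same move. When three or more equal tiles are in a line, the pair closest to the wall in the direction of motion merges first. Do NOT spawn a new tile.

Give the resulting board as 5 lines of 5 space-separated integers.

Slide right:
row 0: [0, 0, 0, 64, 0] -> [0, 0, 0, 0, 64]
row 1: [0, 0, 0, 0, 8] -> [0, 0, 0, 0, 8]
row 2: [2, 0, 8, 0, 0] -> [0, 0, 0, 2, 8]
row 3: [8, 8, 4, 4, 64] -> [0, 0, 16, 8, 64]
row 4: [32, 0, 0, 0, 2] -> [0, 0, 0, 32, 2]

Answer:  0  0  0  0 64
 0  0  0  0  8
 0  0  0  2  8
 0  0 16  8 64
 0  0  0 32  2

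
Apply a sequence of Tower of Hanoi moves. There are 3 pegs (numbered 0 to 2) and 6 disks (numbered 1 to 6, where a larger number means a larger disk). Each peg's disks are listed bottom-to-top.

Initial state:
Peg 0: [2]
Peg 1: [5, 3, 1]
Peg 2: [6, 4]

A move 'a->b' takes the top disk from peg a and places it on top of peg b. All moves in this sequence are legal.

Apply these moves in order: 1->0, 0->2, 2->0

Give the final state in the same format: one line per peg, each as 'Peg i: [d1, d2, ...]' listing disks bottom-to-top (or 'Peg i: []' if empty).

After move 1 (1->0):
Peg 0: [2, 1]
Peg 1: [5, 3]
Peg 2: [6, 4]

After move 2 (0->2):
Peg 0: [2]
Peg 1: [5, 3]
Peg 2: [6, 4, 1]

After move 3 (2->0):
Peg 0: [2, 1]
Peg 1: [5, 3]
Peg 2: [6, 4]

Answer: Peg 0: [2, 1]
Peg 1: [5, 3]
Peg 2: [6, 4]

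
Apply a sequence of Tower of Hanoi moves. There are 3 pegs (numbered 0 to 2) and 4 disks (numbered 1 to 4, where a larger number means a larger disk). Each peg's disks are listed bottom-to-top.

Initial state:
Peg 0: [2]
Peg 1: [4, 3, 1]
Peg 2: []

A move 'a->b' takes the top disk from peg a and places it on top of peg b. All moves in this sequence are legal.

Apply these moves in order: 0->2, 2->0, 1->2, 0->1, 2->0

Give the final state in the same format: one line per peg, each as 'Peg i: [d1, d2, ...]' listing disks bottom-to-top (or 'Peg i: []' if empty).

Answer: Peg 0: [1]
Peg 1: [4, 3, 2]
Peg 2: []

Derivation:
After move 1 (0->2):
Peg 0: []
Peg 1: [4, 3, 1]
Peg 2: [2]

After move 2 (2->0):
Peg 0: [2]
Peg 1: [4, 3, 1]
Peg 2: []

After move 3 (1->2):
Peg 0: [2]
Peg 1: [4, 3]
Peg 2: [1]

After move 4 (0->1):
Peg 0: []
Peg 1: [4, 3, 2]
Peg 2: [1]

After move 5 (2->0):
Peg 0: [1]
Peg 1: [4, 3, 2]
Peg 2: []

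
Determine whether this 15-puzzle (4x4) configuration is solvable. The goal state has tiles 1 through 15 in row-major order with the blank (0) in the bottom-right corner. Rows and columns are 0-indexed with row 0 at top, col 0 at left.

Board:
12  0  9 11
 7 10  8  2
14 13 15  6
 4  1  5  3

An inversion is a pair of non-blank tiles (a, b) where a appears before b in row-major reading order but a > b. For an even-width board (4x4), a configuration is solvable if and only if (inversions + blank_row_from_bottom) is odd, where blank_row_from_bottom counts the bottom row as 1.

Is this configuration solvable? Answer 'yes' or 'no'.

Answer: yes

Derivation:
Inversions: 71
Blank is in row 0 (0-indexed from top), which is row 4 counting from the bottom (bottom = 1).
71 + 4 = 75, which is odd, so the puzzle is solvable.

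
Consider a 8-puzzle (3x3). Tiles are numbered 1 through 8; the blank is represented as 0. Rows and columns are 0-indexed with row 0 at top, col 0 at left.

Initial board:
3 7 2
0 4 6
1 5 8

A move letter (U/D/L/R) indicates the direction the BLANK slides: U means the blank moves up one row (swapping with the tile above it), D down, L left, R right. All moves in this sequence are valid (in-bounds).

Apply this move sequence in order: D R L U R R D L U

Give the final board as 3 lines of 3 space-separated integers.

After move 1 (D):
3 7 2
1 4 6
0 5 8

After move 2 (R):
3 7 2
1 4 6
5 0 8

After move 3 (L):
3 7 2
1 4 6
0 5 8

After move 4 (U):
3 7 2
0 4 6
1 5 8

After move 5 (R):
3 7 2
4 0 6
1 5 8

After move 6 (R):
3 7 2
4 6 0
1 5 8

After move 7 (D):
3 7 2
4 6 8
1 5 0

After move 8 (L):
3 7 2
4 6 8
1 0 5

After move 9 (U):
3 7 2
4 0 8
1 6 5

Answer: 3 7 2
4 0 8
1 6 5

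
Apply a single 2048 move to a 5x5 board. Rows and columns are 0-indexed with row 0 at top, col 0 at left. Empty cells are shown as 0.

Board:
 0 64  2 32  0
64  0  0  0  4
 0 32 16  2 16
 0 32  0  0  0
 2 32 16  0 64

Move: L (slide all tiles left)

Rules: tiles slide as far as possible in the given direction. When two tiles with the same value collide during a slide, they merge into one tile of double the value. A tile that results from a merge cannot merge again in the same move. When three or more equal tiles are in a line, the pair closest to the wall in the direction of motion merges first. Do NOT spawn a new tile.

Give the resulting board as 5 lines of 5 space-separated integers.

Answer: 64  2 32  0  0
64  4  0  0  0
32 16  2 16  0
32  0  0  0  0
 2 32 16 64  0

Derivation:
Slide left:
row 0: [0, 64, 2, 32, 0] -> [64, 2, 32, 0, 0]
row 1: [64, 0, 0, 0, 4] -> [64, 4, 0, 0, 0]
row 2: [0, 32, 16, 2, 16] -> [32, 16, 2, 16, 0]
row 3: [0, 32, 0, 0, 0] -> [32, 0, 0, 0, 0]
row 4: [2, 32, 16, 0, 64] -> [2, 32, 16, 64, 0]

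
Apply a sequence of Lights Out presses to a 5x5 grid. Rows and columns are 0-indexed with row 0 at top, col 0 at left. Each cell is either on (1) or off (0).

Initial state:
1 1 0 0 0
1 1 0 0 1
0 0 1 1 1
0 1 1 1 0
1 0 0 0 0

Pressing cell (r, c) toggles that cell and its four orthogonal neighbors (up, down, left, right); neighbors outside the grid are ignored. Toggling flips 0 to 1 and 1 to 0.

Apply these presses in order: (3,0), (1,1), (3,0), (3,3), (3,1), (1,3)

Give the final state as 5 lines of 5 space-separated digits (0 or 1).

Answer: 1 0 0 1 0
0 0 0 1 0
0 0 1 1 1
1 0 1 0 1
1 1 0 1 0

Derivation:
After press 1 at (3,0):
1 1 0 0 0
1 1 0 0 1
1 0 1 1 1
1 0 1 1 0
0 0 0 0 0

After press 2 at (1,1):
1 0 0 0 0
0 0 1 0 1
1 1 1 1 1
1 0 1 1 0
0 0 0 0 0

After press 3 at (3,0):
1 0 0 0 0
0 0 1 0 1
0 1 1 1 1
0 1 1 1 0
1 0 0 0 0

After press 4 at (3,3):
1 0 0 0 0
0 0 1 0 1
0 1 1 0 1
0 1 0 0 1
1 0 0 1 0

After press 5 at (3,1):
1 0 0 0 0
0 0 1 0 1
0 0 1 0 1
1 0 1 0 1
1 1 0 1 0

After press 6 at (1,3):
1 0 0 1 0
0 0 0 1 0
0 0 1 1 1
1 0 1 0 1
1 1 0 1 0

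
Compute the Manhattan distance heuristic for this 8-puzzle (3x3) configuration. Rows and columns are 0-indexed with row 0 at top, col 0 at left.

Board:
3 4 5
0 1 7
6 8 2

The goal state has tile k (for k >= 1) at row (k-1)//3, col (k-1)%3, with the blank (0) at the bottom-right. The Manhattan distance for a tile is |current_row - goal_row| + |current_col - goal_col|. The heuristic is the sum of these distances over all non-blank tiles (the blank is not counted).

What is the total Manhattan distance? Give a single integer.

Answer: 17

Derivation:
Tile 3: (0,0)->(0,2) = 2
Tile 4: (0,1)->(1,0) = 2
Tile 5: (0,2)->(1,1) = 2
Tile 1: (1,1)->(0,0) = 2
Tile 7: (1,2)->(2,0) = 3
Tile 6: (2,0)->(1,2) = 3
Tile 8: (2,1)->(2,1) = 0
Tile 2: (2,2)->(0,1) = 3
Sum: 2 + 2 + 2 + 2 + 3 + 3 + 0 + 3 = 17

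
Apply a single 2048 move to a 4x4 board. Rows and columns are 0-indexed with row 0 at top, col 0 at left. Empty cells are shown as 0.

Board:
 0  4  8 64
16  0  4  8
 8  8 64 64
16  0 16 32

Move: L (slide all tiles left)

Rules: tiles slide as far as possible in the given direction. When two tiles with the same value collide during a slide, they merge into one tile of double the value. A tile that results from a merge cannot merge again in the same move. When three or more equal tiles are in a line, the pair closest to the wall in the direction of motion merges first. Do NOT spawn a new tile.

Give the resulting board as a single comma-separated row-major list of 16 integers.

Slide left:
row 0: [0, 4, 8, 64] -> [4, 8, 64, 0]
row 1: [16, 0, 4, 8] -> [16, 4, 8, 0]
row 2: [8, 8, 64, 64] -> [16, 128, 0, 0]
row 3: [16, 0, 16, 32] -> [32, 32, 0, 0]

Answer: 4, 8, 64, 0, 16, 4, 8, 0, 16, 128, 0, 0, 32, 32, 0, 0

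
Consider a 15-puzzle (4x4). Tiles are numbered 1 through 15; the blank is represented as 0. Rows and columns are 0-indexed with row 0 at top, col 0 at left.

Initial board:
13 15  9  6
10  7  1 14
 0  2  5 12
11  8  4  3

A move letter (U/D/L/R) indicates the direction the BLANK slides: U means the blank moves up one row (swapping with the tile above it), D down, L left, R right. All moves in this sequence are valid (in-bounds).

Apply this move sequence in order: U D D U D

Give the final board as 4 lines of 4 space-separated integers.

After move 1 (U):
13 15  9  6
 0  7  1 14
10  2  5 12
11  8  4  3

After move 2 (D):
13 15  9  6
10  7  1 14
 0  2  5 12
11  8  4  3

After move 3 (D):
13 15  9  6
10  7  1 14
11  2  5 12
 0  8  4  3

After move 4 (U):
13 15  9  6
10  7  1 14
 0  2  5 12
11  8  4  3

After move 5 (D):
13 15  9  6
10  7  1 14
11  2  5 12
 0  8  4  3

Answer: 13 15  9  6
10  7  1 14
11  2  5 12
 0  8  4  3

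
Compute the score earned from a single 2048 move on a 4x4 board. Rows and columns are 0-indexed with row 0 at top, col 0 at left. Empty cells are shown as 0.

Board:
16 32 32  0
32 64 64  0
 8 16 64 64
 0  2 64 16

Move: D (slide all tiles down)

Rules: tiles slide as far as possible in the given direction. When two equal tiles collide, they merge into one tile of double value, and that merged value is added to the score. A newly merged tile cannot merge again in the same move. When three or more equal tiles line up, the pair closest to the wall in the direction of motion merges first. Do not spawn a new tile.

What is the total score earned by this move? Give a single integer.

Answer: 128

Derivation:
Slide down:
col 0: [16, 32, 8, 0] -> [0, 16, 32, 8]  score +0 (running 0)
col 1: [32, 64, 16, 2] -> [32, 64, 16, 2]  score +0 (running 0)
col 2: [32, 64, 64, 64] -> [0, 32, 64, 128]  score +128 (running 128)
col 3: [0, 0, 64, 16] -> [0, 0, 64, 16]  score +0 (running 128)
Board after move:
  0  32   0   0
 16  64  32   0
 32  16  64  64
  8   2 128  16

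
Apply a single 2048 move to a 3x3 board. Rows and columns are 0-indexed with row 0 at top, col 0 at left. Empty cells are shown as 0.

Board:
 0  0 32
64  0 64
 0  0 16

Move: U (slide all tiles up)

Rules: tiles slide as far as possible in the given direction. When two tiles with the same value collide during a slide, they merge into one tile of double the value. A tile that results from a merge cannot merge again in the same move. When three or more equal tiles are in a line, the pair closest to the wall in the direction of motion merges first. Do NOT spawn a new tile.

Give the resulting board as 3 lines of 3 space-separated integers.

Slide up:
col 0: [0, 64, 0] -> [64, 0, 0]
col 1: [0, 0, 0] -> [0, 0, 0]
col 2: [32, 64, 16] -> [32, 64, 16]

Answer: 64  0 32
 0  0 64
 0  0 16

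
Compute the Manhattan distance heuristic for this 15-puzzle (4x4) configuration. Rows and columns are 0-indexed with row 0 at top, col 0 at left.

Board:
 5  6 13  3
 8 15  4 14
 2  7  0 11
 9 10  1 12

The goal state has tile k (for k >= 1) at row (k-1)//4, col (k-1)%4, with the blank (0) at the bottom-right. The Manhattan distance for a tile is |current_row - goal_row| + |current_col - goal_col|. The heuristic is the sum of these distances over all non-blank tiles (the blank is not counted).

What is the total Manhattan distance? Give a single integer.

Answer: 34

Derivation:
Tile 5: (0,0)->(1,0) = 1
Tile 6: (0,1)->(1,1) = 1
Tile 13: (0,2)->(3,0) = 5
Tile 3: (0,3)->(0,2) = 1
Tile 8: (1,0)->(1,3) = 3
Tile 15: (1,1)->(3,2) = 3
Tile 4: (1,2)->(0,3) = 2
Tile 14: (1,3)->(3,1) = 4
Tile 2: (2,0)->(0,1) = 3
Tile 7: (2,1)->(1,2) = 2
Tile 11: (2,3)->(2,2) = 1
Tile 9: (3,0)->(2,0) = 1
Tile 10: (3,1)->(2,1) = 1
Tile 1: (3,2)->(0,0) = 5
Tile 12: (3,3)->(2,3) = 1
Sum: 1 + 1 + 5 + 1 + 3 + 3 + 2 + 4 + 3 + 2 + 1 + 1 + 1 + 5 + 1 = 34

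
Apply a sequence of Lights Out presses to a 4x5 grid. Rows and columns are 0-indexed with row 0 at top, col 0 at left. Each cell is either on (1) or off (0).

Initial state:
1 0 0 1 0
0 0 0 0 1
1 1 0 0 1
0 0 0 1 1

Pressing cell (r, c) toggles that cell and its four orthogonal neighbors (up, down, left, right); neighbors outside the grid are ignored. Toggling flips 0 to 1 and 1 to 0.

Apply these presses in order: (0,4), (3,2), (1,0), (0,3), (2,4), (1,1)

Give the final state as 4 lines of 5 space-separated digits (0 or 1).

Answer: 0 1 1 1 0
0 0 1 1 1
0 0 1 1 0
0 1 1 0 0

Derivation:
After press 1 at (0,4):
1 0 0 0 1
0 0 0 0 0
1 1 0 0 1
0 0 0 1 1

After press 2 at (3,2):
1 0 0 0 1
0 0 0 0 0
1 1 1 0 1
0 1 1 0 1

After press 3 at (1,0):
0 0 0 0 1
1 1 0 0 0
0 1 1 0 1
0 1 1 0 1

After press 4 at (0,3):
0 0 1 1 0
1 1 0 1 0
0 1 1 0 1
0 1 1 0 1

After press 5 at (2,4):
0 0 1 1 0
1 1 0 1 1
0 1 1 1 0
0 1 1 0 0

After press 6 at (1,1):
0 1 1 1 0
0 0 1 1 1
0 0 1 1 0
0 1 1 0 0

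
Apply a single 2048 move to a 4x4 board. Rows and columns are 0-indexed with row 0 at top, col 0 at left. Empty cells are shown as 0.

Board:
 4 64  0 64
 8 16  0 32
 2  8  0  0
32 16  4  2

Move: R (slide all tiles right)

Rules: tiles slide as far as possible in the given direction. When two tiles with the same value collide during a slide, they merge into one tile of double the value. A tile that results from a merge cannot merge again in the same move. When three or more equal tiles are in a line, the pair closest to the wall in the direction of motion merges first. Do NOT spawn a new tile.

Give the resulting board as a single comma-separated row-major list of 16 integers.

Slide right:
row 0: [4, 64, 0, 64] -> [0, 0, 4, 128]
row 1: [8, 16, 0, 32] -> [0, 8, 16, 32]
row 2: [2, 8, 0, 0] -> [0, 0, 2, 8]
row 3: [32, 16, 4, 2] -> [32, 16, 4, 2]

Answer: 0, 0, 4, 128, 0, 8, 16, 32, 0, 0, 2, 8, 32, 16, 4, 2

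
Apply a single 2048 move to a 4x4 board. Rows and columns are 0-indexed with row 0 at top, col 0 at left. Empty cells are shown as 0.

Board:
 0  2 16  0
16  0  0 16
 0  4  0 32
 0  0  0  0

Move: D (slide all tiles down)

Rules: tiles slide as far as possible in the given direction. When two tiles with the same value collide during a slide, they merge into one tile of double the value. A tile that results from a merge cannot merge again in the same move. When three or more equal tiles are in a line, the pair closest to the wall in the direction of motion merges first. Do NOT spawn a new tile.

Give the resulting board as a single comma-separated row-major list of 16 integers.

Answer: 0, 0, 0, 0, 0, 0, 0, 0, 0, 2, 0, 16, 16, 4, 16, 32

Derivation:
Slide down:
col 0: [0, 16, 0, 0] -> [0, 0, 0, 16]
col 1: [2, 0, 4, 0] -> [0, 0, 2, 4]
col 2: [16, 0, 0, 0] -> [0, 0, 0, 16]
col 3: [0, 16, 32, 0] -> [0, 0, 16, 32]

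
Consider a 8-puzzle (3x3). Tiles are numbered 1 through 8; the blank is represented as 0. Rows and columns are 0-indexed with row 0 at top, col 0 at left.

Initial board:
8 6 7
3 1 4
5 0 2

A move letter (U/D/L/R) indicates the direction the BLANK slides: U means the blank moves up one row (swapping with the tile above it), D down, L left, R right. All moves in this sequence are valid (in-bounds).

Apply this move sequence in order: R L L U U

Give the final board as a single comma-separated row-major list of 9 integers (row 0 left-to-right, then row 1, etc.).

Answer: 0, 6, 7, 8, 1, 4, 3, 5, 2

Derivation:
After move 1 (R):
8 6 7
3 1 4
5 2 0

After move 2 (L):
8 6 7
3 1 4
5 0 2

After move 3 (L):
8 6 7
3 1 4
0 5 2

After move 4 (U):
8 6 7
0 1 4
3 5 2

After move 5 (U):
0 6 7
8 1 4
3 5 2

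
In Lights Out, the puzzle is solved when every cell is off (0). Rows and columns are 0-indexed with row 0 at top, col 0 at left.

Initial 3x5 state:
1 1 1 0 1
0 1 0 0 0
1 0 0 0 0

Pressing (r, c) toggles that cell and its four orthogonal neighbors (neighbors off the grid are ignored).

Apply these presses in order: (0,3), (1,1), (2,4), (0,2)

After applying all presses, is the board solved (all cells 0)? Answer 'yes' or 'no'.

After press 1 at (0,3):
1 1 0 1 0
0 1 0 1 0
1 0 0 0 0

After press 2 at (1,1):
1 0 0 1 0
1 0 1 1 0
1 1 0 0 0

After press 3 at (2,4):
1 0 0 1 0
1 0 1 1 1
1 1 0 1 1

After press 4 at (0,2):
1 1 1 0 0
1 0 0 1 1
1 1 0 1 1

Lights still on: 10

Answer: no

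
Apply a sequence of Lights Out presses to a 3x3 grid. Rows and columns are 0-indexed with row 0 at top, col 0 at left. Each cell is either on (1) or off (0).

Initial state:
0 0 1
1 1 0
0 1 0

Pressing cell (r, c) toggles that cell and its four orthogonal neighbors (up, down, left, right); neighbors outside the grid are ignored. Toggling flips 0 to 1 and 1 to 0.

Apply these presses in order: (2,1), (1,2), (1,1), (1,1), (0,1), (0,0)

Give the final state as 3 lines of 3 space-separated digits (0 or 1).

After press 1 at (2,1):
0 0 1
1 0 0
1 0 1

After press 2 at (1,2):
0 0 0
1 1 1
1 0 0

After press 3 at (1,1):
0 1 0
0 0 0
1 1 0

After press 4 at (1,1):
0 0 0
1 1 1
1 0 0

After press 5 at (0,1):
1 1 1
1 0 1
1 0 0

After press 6 at (0,0):
0 0 1
0 0 1
1 0 0

Answer: 0 0 1
0 0 1
1 0 0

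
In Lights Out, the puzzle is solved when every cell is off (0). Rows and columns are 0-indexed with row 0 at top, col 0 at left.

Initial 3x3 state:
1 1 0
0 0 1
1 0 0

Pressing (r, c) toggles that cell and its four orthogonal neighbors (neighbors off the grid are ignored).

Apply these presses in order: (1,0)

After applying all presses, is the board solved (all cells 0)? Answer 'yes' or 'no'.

Answer: no

Derivation:
After press 1 at (1,0):
0 1 0
1 1 1
0 0 0

Lights still on: 4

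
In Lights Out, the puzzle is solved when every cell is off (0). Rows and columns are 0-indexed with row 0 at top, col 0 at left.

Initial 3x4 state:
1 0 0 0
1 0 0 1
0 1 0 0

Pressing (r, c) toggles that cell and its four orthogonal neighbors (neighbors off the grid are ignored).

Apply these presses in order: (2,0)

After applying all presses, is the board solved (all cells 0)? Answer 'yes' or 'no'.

After press 1 at (2,0):
1 0 0 0
0 0 0 1
1 0 0 0

Lights still on: 3

Answer: no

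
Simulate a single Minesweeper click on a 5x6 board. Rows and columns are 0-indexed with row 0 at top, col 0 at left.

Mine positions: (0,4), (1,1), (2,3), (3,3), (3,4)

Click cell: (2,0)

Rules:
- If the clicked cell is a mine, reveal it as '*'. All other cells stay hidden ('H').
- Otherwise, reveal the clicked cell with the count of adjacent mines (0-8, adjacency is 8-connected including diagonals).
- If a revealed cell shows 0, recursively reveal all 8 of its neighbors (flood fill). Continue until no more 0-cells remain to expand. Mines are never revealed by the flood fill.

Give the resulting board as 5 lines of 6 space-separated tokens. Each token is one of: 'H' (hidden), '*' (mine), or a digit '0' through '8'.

H H H H H H
H H H H H H
1 H H H H H
H H H H H H
H H H H H H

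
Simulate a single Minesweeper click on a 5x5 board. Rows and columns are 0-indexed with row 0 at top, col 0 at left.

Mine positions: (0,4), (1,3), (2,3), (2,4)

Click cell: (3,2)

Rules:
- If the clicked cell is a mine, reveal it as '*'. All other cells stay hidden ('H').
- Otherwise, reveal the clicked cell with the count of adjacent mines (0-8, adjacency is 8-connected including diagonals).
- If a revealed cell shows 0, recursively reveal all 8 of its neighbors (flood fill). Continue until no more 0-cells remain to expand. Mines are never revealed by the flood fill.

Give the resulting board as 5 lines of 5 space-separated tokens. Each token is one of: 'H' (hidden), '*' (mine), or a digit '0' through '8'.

H H H H H
H H H H H
H H H H H
H H 1 H H
H H H H H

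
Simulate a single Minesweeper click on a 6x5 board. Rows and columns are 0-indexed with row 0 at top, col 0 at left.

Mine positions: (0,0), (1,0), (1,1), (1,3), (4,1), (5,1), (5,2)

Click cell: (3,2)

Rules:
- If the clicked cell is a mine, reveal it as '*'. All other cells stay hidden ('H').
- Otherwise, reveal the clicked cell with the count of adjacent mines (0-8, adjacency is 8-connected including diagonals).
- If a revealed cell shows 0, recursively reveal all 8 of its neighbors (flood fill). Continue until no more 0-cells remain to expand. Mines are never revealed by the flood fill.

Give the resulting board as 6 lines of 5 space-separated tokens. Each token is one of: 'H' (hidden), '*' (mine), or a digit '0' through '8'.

H H H H H
H H H H H
H H H H H
H H 1 H H
H H H H H
H H H H H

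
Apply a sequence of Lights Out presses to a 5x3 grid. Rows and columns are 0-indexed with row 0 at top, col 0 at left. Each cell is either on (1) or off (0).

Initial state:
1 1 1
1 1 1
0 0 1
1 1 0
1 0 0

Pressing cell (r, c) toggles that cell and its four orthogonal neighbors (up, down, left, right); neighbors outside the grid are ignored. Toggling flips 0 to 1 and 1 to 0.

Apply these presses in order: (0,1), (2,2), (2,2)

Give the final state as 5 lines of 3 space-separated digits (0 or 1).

After press 1 at (0,1):
0 0 0
1 0 1
0 0 1
1 1 0
1 0 0

After press 2 at (2,2):
0 0 0
1 0 0
0 1 0
1 1 1
1 0 0

After press 3 at (2,2):
0 0 0
1 0 1
0 0 1
1 1 0
1 0 0

Answer: 0 0 0
1 0 1
0 0 1
1 1 0
1 0 0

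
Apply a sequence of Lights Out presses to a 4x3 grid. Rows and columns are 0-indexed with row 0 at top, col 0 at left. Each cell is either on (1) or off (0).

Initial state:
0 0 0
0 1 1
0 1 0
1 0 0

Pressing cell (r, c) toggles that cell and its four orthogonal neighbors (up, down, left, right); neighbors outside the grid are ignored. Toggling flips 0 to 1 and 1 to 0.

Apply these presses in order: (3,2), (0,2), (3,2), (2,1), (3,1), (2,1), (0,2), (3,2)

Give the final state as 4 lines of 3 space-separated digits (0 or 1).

Answer: 0 0 0
0 1 1
0 0 1
0 0 0

Derivation:
After press 1 at (3,2):
0 0 0
0 1 1
0 1 1
1 1 1

After press 2 at (0,2):
0 1 1
0 1 0
0 1 1
1 1 1

After press 3 at (3,2):
0 1 1
0 1 0
0 1 0
1 0 0

After press 4 at (2,1):
0 1 1
0 0 0
1 0 1
1 1 0

After press 5 at (3,1):
0 1 1
0 0 0
1 1 1
0 0 1

After press 6 at (2,1):
0 1 1
0 1 0
0 0 0
0 1 1

After press 7 at (0,2):
0 0 0
0 1 1
0 0 0
0 1 1

After press 8 at (3,2):
0 0 0
0 1 1
0 0 1
0 0 0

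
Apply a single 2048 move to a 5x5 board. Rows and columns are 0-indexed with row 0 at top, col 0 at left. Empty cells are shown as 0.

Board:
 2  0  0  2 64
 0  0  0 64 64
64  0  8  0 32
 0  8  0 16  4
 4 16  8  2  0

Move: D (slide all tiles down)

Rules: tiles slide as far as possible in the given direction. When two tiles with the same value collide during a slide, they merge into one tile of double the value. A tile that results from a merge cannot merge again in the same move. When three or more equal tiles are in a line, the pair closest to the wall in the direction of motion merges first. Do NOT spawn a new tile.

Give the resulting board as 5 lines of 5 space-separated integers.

Slide down:
col 0: [2, 0, 64, 0, 4] -> [0, 0, 2, 64, 4]
col 1: [0, 0, 0, 8, 16] -> [0, 0, 0, 8, 16]
col 2: [0, 0, 8, 0, 8] -> [0, 0, 0, 0, 16]
col 3: [2, 64, 0, 16, 2] -> [0, 2, 64, 16, 2]
col 4: [64, 64, 32, 4, 0] -> [0, 0, 128, 32, 4]

Answer:   0   0   0   0   0
  0   0   0   2   0
  2   0   0  64 128
 64   8   0  16  32
  4  16  16   2   4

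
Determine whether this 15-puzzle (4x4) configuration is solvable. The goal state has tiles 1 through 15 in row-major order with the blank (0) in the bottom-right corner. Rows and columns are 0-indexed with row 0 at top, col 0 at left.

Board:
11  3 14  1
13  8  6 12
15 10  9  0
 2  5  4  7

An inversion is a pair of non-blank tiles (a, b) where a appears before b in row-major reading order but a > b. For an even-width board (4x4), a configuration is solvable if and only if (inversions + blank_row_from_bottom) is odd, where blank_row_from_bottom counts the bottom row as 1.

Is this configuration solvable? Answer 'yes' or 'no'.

Inversions: 62
Blank is in row 2 (0-indexed from top), which is row 2 counting from the bottom (bottom = 1).
62 + 2 = 64, which is even, so the puzzle is not solvable.

Answer: no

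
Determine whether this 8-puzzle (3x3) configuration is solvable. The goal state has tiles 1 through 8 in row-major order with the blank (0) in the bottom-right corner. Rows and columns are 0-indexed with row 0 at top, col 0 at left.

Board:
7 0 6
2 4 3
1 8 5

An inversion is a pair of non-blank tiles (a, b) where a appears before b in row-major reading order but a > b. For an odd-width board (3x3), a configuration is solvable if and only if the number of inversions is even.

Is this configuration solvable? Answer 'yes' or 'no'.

Inversions (pairs i<j in row-major order where tile[i] > tile[j] > 0): 16
16 is even, so the puzzle is solvable.

Answer: yes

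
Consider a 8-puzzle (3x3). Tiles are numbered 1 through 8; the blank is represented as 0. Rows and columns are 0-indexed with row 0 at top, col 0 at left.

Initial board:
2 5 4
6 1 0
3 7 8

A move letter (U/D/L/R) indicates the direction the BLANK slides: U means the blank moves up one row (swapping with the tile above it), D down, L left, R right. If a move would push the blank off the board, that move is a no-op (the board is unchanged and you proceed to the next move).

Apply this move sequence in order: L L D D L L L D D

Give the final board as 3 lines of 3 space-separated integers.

Answer: 2 5 4
3 6 1
0 7 8

Derivation:
After move 1 (L):
2 5 4
6 0 1
3 7 8

After move 2 (L):
2 5 4
0 6 1
3 7 8

After move 3 (D):
2 5 4
3 6 1
0 7 8

After move 4 (D):
2 5 4
3 6 1
0 7 8

After move 5 (L):
2 5 4
3 6 1
0 7 8

After move 6 (L):
2 5 4
3 6 1
0 7 8

After move 7 (L):
2 5 4
3 6 1
0 7 8

After move 8 (D):
2 5 4
3 6 1
0 7 8

After move 9 (D):
2 5 4
3 6 1
0 7 8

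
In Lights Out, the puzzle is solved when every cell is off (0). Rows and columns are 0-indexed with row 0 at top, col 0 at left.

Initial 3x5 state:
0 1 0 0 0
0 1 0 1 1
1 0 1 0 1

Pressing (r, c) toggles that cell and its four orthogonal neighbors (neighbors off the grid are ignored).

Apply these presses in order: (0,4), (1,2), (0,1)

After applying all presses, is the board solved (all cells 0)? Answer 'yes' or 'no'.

After press 1 at (0,4):
0 1 0 1 1
0 1 0 1 0
1 0 1 0 1

After press 2 at (1,2):
0 1 1 1 1
0 0 1 0 0
1 0 0 0 1

After press 3 at (0,1):
1 0 0 1 1
0 1 1 0 0
1 0 0 0 1

Lights still on: 7

Answer: no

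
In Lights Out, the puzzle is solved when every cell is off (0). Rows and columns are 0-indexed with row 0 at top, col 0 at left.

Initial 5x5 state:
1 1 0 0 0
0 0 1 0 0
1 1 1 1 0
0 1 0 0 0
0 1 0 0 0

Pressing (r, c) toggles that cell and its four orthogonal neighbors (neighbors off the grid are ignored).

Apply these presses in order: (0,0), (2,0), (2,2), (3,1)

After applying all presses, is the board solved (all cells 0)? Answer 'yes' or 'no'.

After press 1 at (0,0):
0 0 0 0 0
1 0 1 0 0
1 1 1 1 0
0 1 0 0 0
0 1 0 0 0

After press 2 at (2,0):
0 0 0 0 0
0 0 1 0 0
0 0 1 1 0
1 1 0 0 0
0 1 0 0 0

After press 3 at (2,2):
0 0 0 0 0
0 0 0 0 0
0 1 0 0 0
1 1 1 0 0
0 1 0 0 0

After press 4 at (3,1):
0 0 0 0 0
0 0 0 0 0
0 0 0 0 0
0 0 0 0 0
0 0 0 0 0

Lights still on: 0

Answer: yes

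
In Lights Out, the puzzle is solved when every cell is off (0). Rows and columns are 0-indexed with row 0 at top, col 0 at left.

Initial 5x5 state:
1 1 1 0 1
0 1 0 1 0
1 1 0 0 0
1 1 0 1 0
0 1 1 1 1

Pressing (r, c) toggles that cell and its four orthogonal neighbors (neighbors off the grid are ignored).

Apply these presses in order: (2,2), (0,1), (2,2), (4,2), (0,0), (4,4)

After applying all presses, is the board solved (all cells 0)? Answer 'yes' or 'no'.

After press 1 at (2,2):
1 1 1 0 1
0 1 1 1 0
1 0 1 1 0
1 1 1 1 0
0 1 1 1 1

After press 2 at (0,1):
0 0 0 0 1
0 0 1 1 0
1 0 1 1 0
1 1 1 1 0
0 1 1 1 1

After press 3 at (2,2):
0 0 0 0 1
0 0 0 1 0
1 1 0 0 0
1 1 0 1 0
0 1 1 1 1

After press 4 at (4,2):
0 0 0 0 1
0 0 0 1 0
1 1 0 0 0
1 1 1 1 0
0 0 0 0 1

After press 5 at (0,0):
1 1 0 0 1
1 0 0 1 0
1 1 0 0 0
1 1 1 1 0
0 0 0 0 1

After press 6 at (4,4):
1 1 0 0 1
1 0 0 1 0
1 1 0 0 0
1 1 1 1 1
0 0 0 1 0

Lights still on: 13

Answer: no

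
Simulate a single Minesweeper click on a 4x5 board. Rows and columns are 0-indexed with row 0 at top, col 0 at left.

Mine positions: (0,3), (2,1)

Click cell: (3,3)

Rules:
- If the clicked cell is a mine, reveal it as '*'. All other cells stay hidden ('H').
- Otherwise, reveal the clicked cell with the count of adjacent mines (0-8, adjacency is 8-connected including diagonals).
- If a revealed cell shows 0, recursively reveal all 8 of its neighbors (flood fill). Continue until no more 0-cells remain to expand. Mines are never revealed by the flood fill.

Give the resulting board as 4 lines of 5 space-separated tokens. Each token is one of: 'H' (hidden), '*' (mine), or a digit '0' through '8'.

H H H H H
H H 2 1 1
H H 1 0 0
H H 1 0 0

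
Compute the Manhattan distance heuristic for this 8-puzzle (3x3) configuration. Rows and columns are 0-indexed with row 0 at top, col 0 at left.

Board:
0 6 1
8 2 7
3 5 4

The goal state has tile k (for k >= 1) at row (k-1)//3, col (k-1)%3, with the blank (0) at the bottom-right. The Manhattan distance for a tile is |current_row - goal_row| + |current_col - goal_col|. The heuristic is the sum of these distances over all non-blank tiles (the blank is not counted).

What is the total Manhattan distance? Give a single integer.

Answer: 18

Derivation:
Tile 6: at (0,1), goal (1,2), distance |0-1|+|1-2| = 2
Tile 1: at (0,2), goal (0,0), distance |0-0|+|2-0| = 2
Tile 8: at (1,0), goal (2,1), distance |1-2|+|0-1| = 2
Tile 2: at (1,1), goal (0,1), distance |1-0|+|1-1| = 1
Tile 7: at (1,2), goal (2,0), distance |1-2|+|2-0| = 3
Tile 3: at (2,0), goal (0,2), distance |2-0|+|0-2| = 4
Tile 5: at (2,1), goal (1,1), distance |2-1|+|1-1| = 1
Tile 4: at (2,2), goal (1,0), distance |2-1|+|2-0| = 3
Sum: 2 + 2 + 2 + 1 + 3 + 4 + 1 + 3 = 18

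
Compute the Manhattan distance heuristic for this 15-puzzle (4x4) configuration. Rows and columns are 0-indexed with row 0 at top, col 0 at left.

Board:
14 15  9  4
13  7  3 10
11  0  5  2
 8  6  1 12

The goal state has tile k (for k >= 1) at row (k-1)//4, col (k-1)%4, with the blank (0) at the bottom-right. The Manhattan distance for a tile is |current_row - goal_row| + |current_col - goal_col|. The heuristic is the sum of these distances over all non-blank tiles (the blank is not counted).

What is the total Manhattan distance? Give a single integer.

Answer: 41

Derivation:
Tile 14: at (0,0), goal (3,1), distance |0-3|+|0-1| = 4
Tile 15: at (0,1), goal (3,2), distance |0-3|+|1-2| = 4
Tile 9: at (0,2), goal (2,0), distance |0-2|+|2-0| = 4
Tile 4: at (0,3), goal (0,3), distance |0-0|+|3-3| = 0
Tile 13: at (1,0), goal (3,0), distance |1-3|+|0-0| = 2
Tile 7: at (1,1), goal (1,2), distance |1-1|+|1-2| = 1
Tile 3: at (1,2), goal (0,2), distance |1-0|+|2-2| = 1
Tile 10: at (1,3), goal (2,1), distance |1-2|+|3-1| = 3
Tile 11: at (2,0), goal (2,2), distance |2-2|+|0-2| = 2
Tile 5: at (2,2), goal (1,0), distance |2-1|+|2-0| = 3
Tile 2: at (2,3), goal (0,1), distance |2-0|+|3-1| = 4
Tile 8: at (3,0), goal (1,3), distance |3-1|+|0-3| = 5
Tile 6: at (3,1), goal (1,1), distance |3-1|+|1-1| = 2
Tile 1: at (3,2), goal (0,0), distance |3-0|+|2-0| = 5
Tile 12: at (3,3), goal (2,3), distance |3-2|+|3-3| = 1
Sum: 4 + 4 + 4 + 0 + 2 + 1 + 1 + 3 + 2 + 3 + 4 + 5 + 2 + 5 + 1 = 41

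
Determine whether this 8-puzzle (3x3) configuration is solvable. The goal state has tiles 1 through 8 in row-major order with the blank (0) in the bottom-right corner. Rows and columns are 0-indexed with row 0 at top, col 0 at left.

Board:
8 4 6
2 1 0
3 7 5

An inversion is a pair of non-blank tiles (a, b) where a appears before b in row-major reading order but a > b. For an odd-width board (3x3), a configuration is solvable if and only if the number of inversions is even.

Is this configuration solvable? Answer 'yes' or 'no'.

Answer: yes

Derivation:
Inversions (pairs i<j in row-major order where tile[i] > tile[j] > 0): 16
16 is even, so the puzzle is solvable.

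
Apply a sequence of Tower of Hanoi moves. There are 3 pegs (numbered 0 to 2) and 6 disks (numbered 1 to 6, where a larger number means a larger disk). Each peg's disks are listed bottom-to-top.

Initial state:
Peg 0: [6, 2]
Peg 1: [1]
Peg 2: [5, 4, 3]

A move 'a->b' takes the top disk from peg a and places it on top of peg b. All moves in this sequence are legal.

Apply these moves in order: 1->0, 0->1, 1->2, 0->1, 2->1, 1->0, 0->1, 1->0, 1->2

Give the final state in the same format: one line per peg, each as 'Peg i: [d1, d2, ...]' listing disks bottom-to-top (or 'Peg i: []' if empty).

After move 1 (1->0):
Peg 0: [6, 2, 1]
Peg 1: []
Peg 2: [5, 4, 3]

After move 2 (0->1):
Peg 0: [6, 2]
Peg 1: [1]
Peg 2: [5, 4, 3]

After move 3 (1->2):
Peg 0: [6, 2]
Peg 1: []
Peg 2: [5, 4, 3, 1]

After move 4 (0->1):
Peg 0: [6]
Peg 1: [2]
Peg 2: [5, 4, 3, 1]

After move 5 (2->1):
Peg 0: [6]
Peg 1: [2, 1]
Peg 2: [5, 4, 3]

After move 6 (1->0):
Peg 0: [6, 1]
Peg 1: [2]
Peg 2: [5, 4, 3]

After move 7 (0->1):
Peg 0: [6]
Peg 1: [2, 1]
Peg 2: [5, 4, 3]

After move 8 (1->0):
Peg 0: [6, 1]
Peg 1: [2]
Peg 2: [5, 4, 3]

After move 9 (1->2):
Peg 0: [6, 1]
Peg 1: []
Peg 2: [5, 4, 3, 2]

Answer: Peg 0: [6, 1]
Peg 1: []
Peg 2: [5, 4, 3, 2]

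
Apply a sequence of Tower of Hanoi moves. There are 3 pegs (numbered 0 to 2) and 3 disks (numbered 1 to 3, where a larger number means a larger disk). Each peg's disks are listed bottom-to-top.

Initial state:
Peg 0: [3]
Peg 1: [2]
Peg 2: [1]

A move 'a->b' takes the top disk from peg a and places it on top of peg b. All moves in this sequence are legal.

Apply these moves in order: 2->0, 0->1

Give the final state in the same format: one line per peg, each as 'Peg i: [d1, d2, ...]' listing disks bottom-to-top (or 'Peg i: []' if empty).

Answer: Peg 0: [3]
Peg 1: [2, 1]
Peg 2: []

Derivation:
After move 1 (2->0):
Peg 0: [3, 1]
Peg 1: [2]
Peg 2: []

After move 2 (0->1):
Peg 0: [3]
Peg 1: [2, 1]
Peg 2: []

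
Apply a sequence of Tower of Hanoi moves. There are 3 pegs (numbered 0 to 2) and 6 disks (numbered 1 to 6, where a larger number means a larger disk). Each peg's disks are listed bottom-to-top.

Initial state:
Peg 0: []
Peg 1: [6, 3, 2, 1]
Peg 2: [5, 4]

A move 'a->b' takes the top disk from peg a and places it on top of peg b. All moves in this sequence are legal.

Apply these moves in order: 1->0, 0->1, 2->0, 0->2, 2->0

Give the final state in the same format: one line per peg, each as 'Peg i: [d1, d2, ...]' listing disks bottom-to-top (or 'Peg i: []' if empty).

Answer: Peg 0: [4]
Peg 1: [6, 3, 2, 1]
Peg 2: [5]

Derivation:
After move 1 (1->0):
Peg 0: [1]
Peg 1: [6, 3, 2]
Peg 2: [5, 4]

After move 2 (0->1):
Peg 0: []
Peg 1: [6, 3, 2, 1]
Peg 2: [5, 4]

After move 3 (2->0):
Peg 0: [4]
Peg 1: [6, 3, 2, 1]
Peg 2: [5]

After move 4 (0->2):
Peg 0: []
Peg 1: [6, 3, 2, 1]
Peg 2: [5, 4]

After move 5 (2->0):
Peg 0: [4]
Peg 1: [6, 3, 2, 1]
Peg 2: [5]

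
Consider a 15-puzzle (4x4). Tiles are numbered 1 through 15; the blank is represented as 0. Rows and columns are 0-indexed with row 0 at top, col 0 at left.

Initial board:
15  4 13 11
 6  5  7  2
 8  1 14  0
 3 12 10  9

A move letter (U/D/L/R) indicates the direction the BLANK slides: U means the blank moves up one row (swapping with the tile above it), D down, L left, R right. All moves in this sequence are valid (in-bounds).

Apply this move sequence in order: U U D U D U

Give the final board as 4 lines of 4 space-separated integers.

After move 1 (U):
15  4 13 11
 6  5  7  0
 8  1 14  2
 3 12 10  9

After move 2 (U):
15  4 13  0
 6  5  7 11
 8  1 14  2
 3 12 10  9

After move 3 (D):
15  4 13 11
 6  5  7  0
 8  1 14  2
 3 12 10  9

After move 4 (U):
15  4 13  0
 6  5  7 11
 8  1 14  2
 3 12 10  9

After move 5 (D):
15  4 13 11
 6  5  7  0
 8  1 14  2
 3 12 10  9

After move 6 (U):
15  4 13  0
 6  5  7 11
 8  1 14  2
 3 12 10  9

Answer: 15  4 13  0
 6  5  7 11
 8  1 14  2
 3 12 10  9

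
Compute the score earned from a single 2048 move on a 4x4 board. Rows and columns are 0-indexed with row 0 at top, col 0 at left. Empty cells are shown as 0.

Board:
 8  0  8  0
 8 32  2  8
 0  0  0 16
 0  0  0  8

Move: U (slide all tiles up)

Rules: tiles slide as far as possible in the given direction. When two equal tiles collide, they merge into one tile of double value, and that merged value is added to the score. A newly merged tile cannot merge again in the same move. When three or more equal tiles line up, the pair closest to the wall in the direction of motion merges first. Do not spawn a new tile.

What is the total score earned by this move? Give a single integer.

Answer: 16

Derivation:
Slide up:
col 0: [8, 8, 0, 0] -> [16, 0, 0, 0]  score +16 (running 16)
col 1: [0, 32, 0, 0] -> [32, 0, 0, 0]  score +0 (running 16)
col 2: [8, 2, 0, 0] -> [8, 2, 0, 0]  score +0 (running 16)
col 3: [0, 8, 16, 8] -> [8, 16, 8, 0]  score +0 (running 16)
Board after move:
16 32  8  8
 0  0  2 16
 0  0  0  8
 0  0  0  0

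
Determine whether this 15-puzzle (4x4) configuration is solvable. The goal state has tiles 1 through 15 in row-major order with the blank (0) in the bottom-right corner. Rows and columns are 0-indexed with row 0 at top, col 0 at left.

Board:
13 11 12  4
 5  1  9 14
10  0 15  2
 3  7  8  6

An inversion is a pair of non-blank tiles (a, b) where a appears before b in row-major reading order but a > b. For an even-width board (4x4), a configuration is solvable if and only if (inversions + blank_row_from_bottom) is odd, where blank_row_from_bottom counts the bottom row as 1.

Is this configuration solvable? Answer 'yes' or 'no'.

Answer: yes

Derivation:
Inversions: 61
Blank is in row 2 (0-indexed from top), which is row 2 counting from the bottom (bottom = 1).
61 + 2 = 63, which is odd, so the puzzle is solvable.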